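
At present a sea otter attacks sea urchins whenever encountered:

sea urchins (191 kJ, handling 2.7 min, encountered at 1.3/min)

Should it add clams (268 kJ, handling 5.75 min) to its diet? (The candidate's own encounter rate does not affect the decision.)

Current rate: (1.3×191)/(1 + 1.3×2.7) = 55.06 kJ/min.
clams: E/h = 268/5.75 = 46.61 kJ/min.
Since 46.61 < R, time spent handling clams is better spent searching.

No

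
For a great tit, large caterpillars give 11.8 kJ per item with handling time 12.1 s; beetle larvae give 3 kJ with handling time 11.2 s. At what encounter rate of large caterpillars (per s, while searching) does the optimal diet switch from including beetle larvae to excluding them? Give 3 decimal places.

0.031 per s

At the threshold, the rate on large caterpillars alone equals the profitability of beetle larvae: λ·11.8/(1 + λ·12.1) = 3/11.2 = 0.2679.
Rearranging, λ(11.8 − 0.2679×12.1) = 0.2679, so λ = 0.2679/8.559 = 0.0313 per s.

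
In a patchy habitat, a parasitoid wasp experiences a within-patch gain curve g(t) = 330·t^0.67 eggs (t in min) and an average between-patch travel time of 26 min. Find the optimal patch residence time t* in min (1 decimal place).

Optimal t* satisfies g'(t*) = g(t*)/(T + t*).
g'(t) = 0.67·330·t^-0.33. Setting 0.67·330·t^-0.33 = 330·t^0.67/(26+t) gives 0.67(26+t) = t, so 0.33·t = 0.67×26.
t* = 0.67×26/0.33 = 52.79 min.

52.8 min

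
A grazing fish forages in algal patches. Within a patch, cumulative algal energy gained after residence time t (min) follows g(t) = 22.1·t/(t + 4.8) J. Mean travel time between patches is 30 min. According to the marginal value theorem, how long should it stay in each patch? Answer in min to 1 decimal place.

12.0 min

Maximise g(t)/(T+t): set derivative to zero → g'(t)(T+t) = g(t).
g'(t) = 22.1·4.8/(t + 4.8)². Setting 22.1·4.8/(t+4.8)² = 22.1t/[(t+4.8)(30+t)] gives 4.8(30+t) = t(t+4.8), so t² = 4.8×30 = 144.
t* = √144 = 12 min.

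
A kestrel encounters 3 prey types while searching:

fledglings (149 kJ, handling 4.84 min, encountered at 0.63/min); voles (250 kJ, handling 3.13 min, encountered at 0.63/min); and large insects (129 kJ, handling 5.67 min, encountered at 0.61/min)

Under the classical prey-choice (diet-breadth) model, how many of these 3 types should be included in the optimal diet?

1

Rank by E/h (kJ/min): voles 79.9, fledglings 30.8, large insects 22.8. Include each in turn until the next type's E/h falls below the running intake rate.
Rate on top 1: 53. fledglings: 30.8 < 53 → exclude; stop.
Optimal diet: voles — 1 of 3 types.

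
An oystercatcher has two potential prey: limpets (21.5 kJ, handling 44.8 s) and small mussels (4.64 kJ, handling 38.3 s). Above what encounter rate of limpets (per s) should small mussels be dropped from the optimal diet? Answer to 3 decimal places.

0.008 per s

The zero-one rule: include small mussels iff E₂/h₂ > λE₁/(1+λh₁). Equality gives the switch point.
λE₁h₂ = E₂ + λE₂h₁ ⇒ λ = E₂/(E₁h₂ − E₂h₁) = 4.64/(823.4 − 207.9) = 0.007538 per s.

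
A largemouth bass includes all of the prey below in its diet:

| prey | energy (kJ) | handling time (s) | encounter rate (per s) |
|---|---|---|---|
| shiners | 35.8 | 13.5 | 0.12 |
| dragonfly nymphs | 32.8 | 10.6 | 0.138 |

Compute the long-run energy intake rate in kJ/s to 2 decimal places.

R = (0.12×35.8 + 0.138×32.8) / (1 + 0.12×13.5 + 0.138×10.6) = 8.822/4.083 = 2.161 kJ/s.

2.16 kJ/s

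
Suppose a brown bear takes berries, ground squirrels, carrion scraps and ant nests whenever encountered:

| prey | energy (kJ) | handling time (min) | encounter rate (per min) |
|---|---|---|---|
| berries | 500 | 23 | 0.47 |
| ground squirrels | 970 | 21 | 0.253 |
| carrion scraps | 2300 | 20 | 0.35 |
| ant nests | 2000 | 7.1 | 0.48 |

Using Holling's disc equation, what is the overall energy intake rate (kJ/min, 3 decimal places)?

R = Σλ_iE_i / (1 + Σλ_ih_i)
Numerator: 0.47×500 + 0.253×970 + 0.35×2300 + 0.48×2000 = 2245
Denominator: 1 + 0.47×23 + 0.253×21 + 0.35×20 + 0.48×7.1 = 27.53
R = 2245/27.53 = 81.56 kJ/min

81.559 kJ/min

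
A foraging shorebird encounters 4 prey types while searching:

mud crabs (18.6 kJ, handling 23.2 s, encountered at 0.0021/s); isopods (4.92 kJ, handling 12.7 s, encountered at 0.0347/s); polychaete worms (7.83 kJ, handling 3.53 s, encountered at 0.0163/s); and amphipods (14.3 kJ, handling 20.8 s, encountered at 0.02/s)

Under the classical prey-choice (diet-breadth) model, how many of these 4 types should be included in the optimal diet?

4

Profitabilities (E/h, kJ/s): polychaete worms 2.22, mud crabs 0.802, amphipods 0.688, isopods 0.387. Add prey in this order while the next type's profitability exceeds the intake rate on those already taken.
Rate on top 1: 0.1207. mud crabs: 0.802 > 0.1207 → include.
Rate on top 2: 0.1507. amphipods: 0.688 > 0.1507 → include.
Rate on top 3: 0.2974. isopods: 0.387 > 0.2974 → include.
Optimal diet: polychaete worms, mud crabs, amphipods, isopods — 4 of 4 types.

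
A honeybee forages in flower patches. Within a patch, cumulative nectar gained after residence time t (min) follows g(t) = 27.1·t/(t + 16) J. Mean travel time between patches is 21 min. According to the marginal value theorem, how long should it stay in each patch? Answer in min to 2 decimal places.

Maximise g(t)/(T+t): set derivative to zero → g'(t)(T+t) = g(t).
g'(t) = 27.1·16/(t + 16)². Setting 27.1·16/(t+16)² = 27.1t/[(t+16)(21+t)] gives 16(21+t) = t(t+16), so t² = 16×21 = 336.
t* = √336 = 18.33 min.

18.33 min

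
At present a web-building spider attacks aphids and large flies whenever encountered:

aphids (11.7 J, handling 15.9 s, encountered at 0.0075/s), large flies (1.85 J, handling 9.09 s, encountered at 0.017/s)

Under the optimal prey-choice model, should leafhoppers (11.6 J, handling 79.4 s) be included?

Current rate: (0.0075×11.7 + 0.017×1.85)/(1 + 0.0075×15.9 + 0.017×9.09) = 0.09358 J/s.
Profitability of leafhoppers: 11.6/79.4 = 0.1461 J/s.
0.1461 > 0.09358, so adding leafhoppers raises the average — include it.

Yes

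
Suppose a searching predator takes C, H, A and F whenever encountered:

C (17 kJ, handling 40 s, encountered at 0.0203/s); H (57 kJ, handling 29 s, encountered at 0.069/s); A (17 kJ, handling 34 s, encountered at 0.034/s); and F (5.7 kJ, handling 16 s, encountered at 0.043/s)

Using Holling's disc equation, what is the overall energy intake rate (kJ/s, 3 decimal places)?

0.902 kJ/s

R = Σλ_iE_i / (1 + Σλ_ih_i)
Numerator: 0.0203×17 + 0.069×57 + 0.034×17 + 0.043×5.7 = 5.101
Denominator: 1 + 0.0203×40 + 0.069×29 + 0.034×34 + 0.043×16 = 5.657
R = 5.101/5.657 = 0.9018 kJ/s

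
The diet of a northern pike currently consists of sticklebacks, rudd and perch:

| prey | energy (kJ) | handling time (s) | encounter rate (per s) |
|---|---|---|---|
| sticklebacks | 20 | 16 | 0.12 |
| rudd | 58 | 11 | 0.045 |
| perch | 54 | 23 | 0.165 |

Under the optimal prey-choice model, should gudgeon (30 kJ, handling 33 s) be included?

Intake rate on the current diet: R = (0.12×20 + 0.045×58 + 0.165×54) / (1 + 0.12×16 + 0.045×11 + 0.165×23) = 13.92/7.21 = 1.931 kJ/s.
Profitability of gudgeon: 30/33 = 0.9091 kJ/s.
Since 0.9091 < R, time spent handling gudgeon is better spent searching.

No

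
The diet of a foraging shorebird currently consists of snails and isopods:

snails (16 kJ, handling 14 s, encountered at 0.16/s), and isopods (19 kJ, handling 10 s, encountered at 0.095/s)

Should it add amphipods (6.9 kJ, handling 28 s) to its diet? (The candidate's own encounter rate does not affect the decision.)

No

Intake rate on the current diet: R = (0.16×16 + 0.095×19) / (1 + 0.16×14 + 0.095×10) = 4.365/4.19 = 1.042 kJ/s.
amphipods: E/h = 6.9/28 = 0.2464 kJ/s.
Since 0.2464 < R, time spent handling amphipods is better spent searching.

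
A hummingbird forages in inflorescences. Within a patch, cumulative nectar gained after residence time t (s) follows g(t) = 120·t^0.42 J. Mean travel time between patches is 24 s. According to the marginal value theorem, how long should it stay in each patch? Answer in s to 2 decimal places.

17.38 s

By the marginal value theorem, leave when the instantaneous gain rate g'(t) equals the habitat-wide average g(t)/(T + t).
g'(t) = 0.42·120·t^-0.58. Setting 0.42·120·t^-0.58 = 120·t^0.42/(24+t) gives 0.42(24+t) = t, so 0.58·t = 0.42×24.
t* = 0.42×24/0.58 = 17.38 s.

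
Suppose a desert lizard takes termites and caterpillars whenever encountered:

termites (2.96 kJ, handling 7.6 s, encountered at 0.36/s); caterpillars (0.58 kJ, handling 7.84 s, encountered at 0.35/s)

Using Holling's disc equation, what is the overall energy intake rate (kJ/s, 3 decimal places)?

Energy encountered per unit search time: 0.36×2.96 + 0.35×0.58 = 1.269 kJ/s.
Handling time per unit search time: 0.36×7.6 + 0.35×7.84 = 5.48.
Rate = 1.269/(1 + 5.48) = 0.1958 kJ/s.

0.196 kJ/s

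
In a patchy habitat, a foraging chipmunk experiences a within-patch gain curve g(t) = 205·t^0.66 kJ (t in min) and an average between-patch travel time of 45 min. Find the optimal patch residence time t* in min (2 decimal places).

87.35 min

Maximise g(t)/(T+t): set derivative to zero → g'(t)(T+t) = g(t).
g'(t) = 0.66·205·t^-0.34. Setting 0.66·205·t^-0.34 = 205·t^0.66/(45+t) gives 0.66(45+t) = t, so 0.34·t = 0.66×45.
t* = 0.66×45/0.34 = 87.35 min.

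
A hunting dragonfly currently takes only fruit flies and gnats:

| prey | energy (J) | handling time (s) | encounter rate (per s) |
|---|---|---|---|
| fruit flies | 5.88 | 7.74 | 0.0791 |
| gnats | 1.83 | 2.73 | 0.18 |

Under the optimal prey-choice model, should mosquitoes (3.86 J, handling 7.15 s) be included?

Intake rate on the current diet: R = (0.0791×5.88 + 0.18×1.83) / (1 + 0.0791×7.74 + 0.18×2.73) = 0.7945/2.104 = 0.3777 J/s.
Profitability of mosquitoes: 3.86/7.15 = 0.5399 J/s.
Since 0.5399 > R, including mosquitoes increases the long-run rate.

Yes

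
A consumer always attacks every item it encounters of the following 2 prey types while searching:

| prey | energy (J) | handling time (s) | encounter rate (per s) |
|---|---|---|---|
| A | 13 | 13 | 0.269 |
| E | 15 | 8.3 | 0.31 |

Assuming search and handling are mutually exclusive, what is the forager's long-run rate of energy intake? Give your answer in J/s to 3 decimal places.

R = Σλ_iE_i / (1 + Σλ_ih_i)
Numerator: 0.269×13 + 0.31×15 = 8.147
Denominator: 1 + 0.269×13 + 0.31×8.3 = 7.07
R = 8.147/7.07 = 1.152 J/s

1.152 J/s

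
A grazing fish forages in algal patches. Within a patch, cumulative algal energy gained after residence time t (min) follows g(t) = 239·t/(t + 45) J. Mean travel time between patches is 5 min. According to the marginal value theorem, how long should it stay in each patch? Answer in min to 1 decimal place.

15.0 min

By the marginal value theorem, leave when the instantaneous gain rate g'(t) equals the habitat-wide average g(t)/(T + t).
g'(t) = 239·45/(t + 45)². Setting 239·45/(t+45)² = 239t/[(t+45)(5+t)] gives 45(5+t) = t(t+45), so t² = 45×5 = 225.
t* = √225 = 15 min.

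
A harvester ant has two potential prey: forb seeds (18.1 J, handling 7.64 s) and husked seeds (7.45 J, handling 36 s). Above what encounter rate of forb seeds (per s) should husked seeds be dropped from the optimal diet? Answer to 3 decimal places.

0.013 per s

At the threshold, the rate on forb seeds alone equals the profitability of husked seeds: λ·18.1/(1 + λ·7.64) = 7.45/36 = 0.2069.
Rearranging, λ(18.1 − 0.2069×7.64) = 0.2069, so λ = 0.2069/16.52 = 0.01253 per s.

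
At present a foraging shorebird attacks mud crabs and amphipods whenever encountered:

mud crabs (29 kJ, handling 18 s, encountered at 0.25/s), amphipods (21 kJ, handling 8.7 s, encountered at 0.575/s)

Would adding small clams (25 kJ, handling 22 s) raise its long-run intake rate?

No

Intake rate on the current diet: R = (0.25×29 + 0.575×21) / (1 + 0.25×18 + 0.575×8.7) = 19.32/10.5 = 1.84 kJ/s.
Profitability of small clams: 25/22 = 1.136 kJ/s.
1.136 < 1.84, so adding small clams would lower the average — exclude it.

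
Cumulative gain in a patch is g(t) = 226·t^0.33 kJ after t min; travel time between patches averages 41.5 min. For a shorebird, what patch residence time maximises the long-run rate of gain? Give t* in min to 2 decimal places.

20.44 min

Optimal t* satisfies g'(t*) = g(t*)/(T + t*).
g'(t) = 0.33·226·t^-0.67. Setting 0.33·226·t^-0.67 = 226·t^0.33/(41.5+t) gives 0.33(41.5+t) = t, so 0.67·t = 0.33×41.5.
t* = 0.33×41.5/0.67 = 20.44 min.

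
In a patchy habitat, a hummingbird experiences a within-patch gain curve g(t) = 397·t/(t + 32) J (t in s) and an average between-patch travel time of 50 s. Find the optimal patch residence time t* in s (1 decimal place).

Optimal t* satisfies g'(t*) = g(t*)/(T + t*).
g'(t) = 397·32/(t + 32)². Setting 397·32/(t+32)² = 397t/[(t+32)(50+t)] gives 32(50+t) = t(t+32), so t² = 32×50 = 1600.
t* = √1600 = 40 s.

40.0 s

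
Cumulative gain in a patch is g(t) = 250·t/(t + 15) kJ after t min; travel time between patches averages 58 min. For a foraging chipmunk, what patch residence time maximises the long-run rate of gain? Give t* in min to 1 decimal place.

By the marginal value theorem, leave when the instantaneous gain rate g'(t) equals the habitat-wide average g(t)/(T + t).
g'(t) = 250·15/(t + 15)². Setting 250·15/(t+15)² = 250t/[(t+15)(58+t)] gives 15(58+t) = t(t+15), so t² = 15×58 = 870.
t* = √870 = 29.5 min.

29.5 min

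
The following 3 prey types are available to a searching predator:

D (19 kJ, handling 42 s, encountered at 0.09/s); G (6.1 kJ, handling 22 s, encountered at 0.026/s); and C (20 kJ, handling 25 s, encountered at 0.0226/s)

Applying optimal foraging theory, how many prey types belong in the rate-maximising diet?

Profitabilities (E/h, kJ/s): C 0.8, D 0.452, G 0.277. Add prey in this order while the next type's profitability exceeds the intake rate on those already taken.
Rate on top 1: 0.2888. D: 0.452 > 0.2888 → include.
Rate on top 2: 0.4045. G: 0.277 < 0.4045 → exclude; stop.
Optimal diet: C, D — 2 of 3 types.

2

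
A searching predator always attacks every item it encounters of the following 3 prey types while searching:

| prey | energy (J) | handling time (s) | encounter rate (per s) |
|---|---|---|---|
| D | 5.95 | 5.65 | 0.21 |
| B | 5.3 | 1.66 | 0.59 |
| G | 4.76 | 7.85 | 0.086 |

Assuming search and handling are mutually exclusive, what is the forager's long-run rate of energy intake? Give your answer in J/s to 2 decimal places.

1.25 J/s

R = (0.21×5.95 + 0.59×5.3 + 0.086×4.76) / (1 + 0.21×5.65 + 0.59×1.66 + 0.086×7.85) = 4.786/3.841 = 1.246 J/s.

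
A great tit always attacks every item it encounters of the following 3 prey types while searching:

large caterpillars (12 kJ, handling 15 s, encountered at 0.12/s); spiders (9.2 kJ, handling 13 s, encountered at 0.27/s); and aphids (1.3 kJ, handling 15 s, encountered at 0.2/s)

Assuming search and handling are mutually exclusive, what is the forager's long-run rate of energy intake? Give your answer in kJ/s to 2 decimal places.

R = (0.12×12 + 0.27×9.2 + 0.2×1.3) / (1 + 0.12×15 + 0.27×13 + 0.2×15) = 4.184/9.31 = 0.4494 kJ/s.

0.45 kJ/s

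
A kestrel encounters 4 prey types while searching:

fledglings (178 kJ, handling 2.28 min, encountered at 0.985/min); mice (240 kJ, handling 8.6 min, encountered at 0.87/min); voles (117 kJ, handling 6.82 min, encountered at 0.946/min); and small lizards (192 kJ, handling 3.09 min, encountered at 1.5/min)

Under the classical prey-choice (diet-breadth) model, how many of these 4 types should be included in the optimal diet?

E/h in descending order: fledglings 78.1, small lizards 62.1, mice 27.9, voles 17.2 kJ/min. The optimal diet is the largest prefix of this list for which every included type satisfies E_i/h_i > R on the types above it.
Rate on top 1: 54.02. small lizards: 62.1 > 54.02 → include.
Rate on top 2: 58.79. mice: 27.9 < 58.79 → exclude; stop.
Optimal diet: fledglings, small lizards — 2 of 4 types.

2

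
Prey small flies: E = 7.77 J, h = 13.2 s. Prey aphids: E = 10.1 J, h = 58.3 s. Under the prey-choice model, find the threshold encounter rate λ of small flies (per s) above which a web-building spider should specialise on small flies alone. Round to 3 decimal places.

The zero-one rule: include aphids iff E₂/h₂ > λE₁/(1+λh₁). Equality gives the switch point.
λE₁h₂ = E₂ + λE₂h₁ ⇒ λ = E₂/(E₁h₂ − E₂h₁) = 10.1/(453 − 133.3) = 0.03159 per s.

0.032 per s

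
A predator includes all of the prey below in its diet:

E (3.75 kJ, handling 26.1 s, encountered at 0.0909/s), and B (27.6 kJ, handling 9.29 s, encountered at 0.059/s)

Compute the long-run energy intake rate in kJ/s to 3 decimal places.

Energy encountered per unit search time: 0.0909×3.75 + 0.059×27.6 = 1.969 kJ/s.
Handling time per unit search time: 0.0909×26.1 + 0.059×9.29 = 2.921.
Rate = 1.969/(1 + 2.921) = 0.5023 kJ/s.

0.502 kJ/s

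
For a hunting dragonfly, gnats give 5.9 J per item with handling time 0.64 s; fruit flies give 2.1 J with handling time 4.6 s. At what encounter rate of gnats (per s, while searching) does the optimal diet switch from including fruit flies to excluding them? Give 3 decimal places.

0.081 per s

The zero-one rule: include fruit flies iff E₂/h₂ > λE₁/(1+λh₁). Equality gives the switch point.
λE₁h₂ = E₂ + λE₂h₁ ⇒ λ = E₂/(E₁h₂ − E₂h₁) = 2.1/(27.14 − 1.344) = 0.08141 per s.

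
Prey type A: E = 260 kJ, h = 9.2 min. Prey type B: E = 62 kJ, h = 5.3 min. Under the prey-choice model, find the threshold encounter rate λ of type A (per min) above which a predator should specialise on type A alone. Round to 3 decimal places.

At the threshold, the rate on type A alone equals the profitability of type B: λ·260/(1 + λ·9.2) = 62/5.3 = 11.7.
Rearranging, λ(260 − 11.7×9.2) = 11.7, so λ = 11.7/152.4 = 0.07677 per min.

0.077 per min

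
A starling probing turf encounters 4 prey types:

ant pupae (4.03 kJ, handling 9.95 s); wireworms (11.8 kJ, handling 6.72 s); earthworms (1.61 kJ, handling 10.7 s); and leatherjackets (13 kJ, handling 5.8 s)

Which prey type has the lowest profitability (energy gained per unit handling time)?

In descending order of E/h:
leatherjackets: 13/5.8 = 2.24 kJ/s
wireworms: 11.8/6.72 = 1.76 kJ/s
ant pupae: 4.03/9.95 = 0.405 kJ/s
earthworms: 1.61/10.7 = 0.15 kJ/s

earthworms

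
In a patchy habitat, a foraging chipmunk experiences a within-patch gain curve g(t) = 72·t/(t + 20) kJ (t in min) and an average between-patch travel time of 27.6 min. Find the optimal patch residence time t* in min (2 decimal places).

Maximise g(t)/(T+t): set derivative to zero → g'(t)(T+t) = g(t).
g'(t) = 72·20/(t + 20)². Setting 72·20/(t+20)² = 72t/[(t+20)(27.6+t)] gives 20(27.6+t) = t(t+20), so t² = 20×27.6 = 552.
t* = √552 = 23.49 min.

23.49 min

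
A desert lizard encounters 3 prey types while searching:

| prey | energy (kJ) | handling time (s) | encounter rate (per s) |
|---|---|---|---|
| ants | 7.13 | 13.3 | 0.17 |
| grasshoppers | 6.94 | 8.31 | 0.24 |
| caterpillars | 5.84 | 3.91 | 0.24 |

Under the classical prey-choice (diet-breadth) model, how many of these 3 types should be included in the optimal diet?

2

E/h in descending order: caterpillars 1.49, grasshoppers 0.835, ants 0.536 kJ/s. The optimal diet is the largest prefix of this list for which every included type satisfies E_i/h_i > R on the types above it.
Rate on top 1: 0.7231. grasshoppers: 0.835 > 0.7231 → include.
Rate on top 2: 0.7799. ants: 0.536 < 0.7799 → exclude; stop.
Optimal diet: caterpillars, grasshoppers — 2 of 3 types.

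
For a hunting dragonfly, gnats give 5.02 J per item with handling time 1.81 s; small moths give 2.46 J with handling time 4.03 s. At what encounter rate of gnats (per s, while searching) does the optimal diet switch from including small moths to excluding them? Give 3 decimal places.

At the threshold, the rate on gnats alone equals the profitability of small moths: λ·5.02/(1 + λ·1.81) = 2.46/4.03 = 0.6104.
Rearranging, λ(5.02 − 0.6104×1.81) = 0.6104, so λ = 0.6104/3.915 = 0.1559 per s.

0.156 per s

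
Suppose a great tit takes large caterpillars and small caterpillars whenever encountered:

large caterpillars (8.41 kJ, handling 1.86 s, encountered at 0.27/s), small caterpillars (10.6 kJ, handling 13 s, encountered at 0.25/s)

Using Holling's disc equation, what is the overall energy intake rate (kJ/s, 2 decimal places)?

Energy encountered per unit search time: 0.27×8.41 + 0.25×10.6 = 4.921 kJ/s.
Handling time per unit search time: 0.27×1.86 + 0.25×13 = 3.752.
Rate = 4.921/(1 + 3.752) = 1.035 kJ/s.

1.04 kJ/s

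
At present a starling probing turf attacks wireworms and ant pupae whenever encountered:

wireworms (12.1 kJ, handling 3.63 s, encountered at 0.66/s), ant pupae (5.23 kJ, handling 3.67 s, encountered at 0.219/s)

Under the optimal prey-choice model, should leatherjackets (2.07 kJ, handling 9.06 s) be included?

On wireworms and ant pupae alone, R = ΣλE/(1+Σλh) = 9.131/4.2 = 2.174 kJ/s.
Profitability of leatherjackets: 2.07/9.06 = 0.2285 kJ/s.
Since 0.2285 < R, time spent handling leatherjackets is better spent searching.

No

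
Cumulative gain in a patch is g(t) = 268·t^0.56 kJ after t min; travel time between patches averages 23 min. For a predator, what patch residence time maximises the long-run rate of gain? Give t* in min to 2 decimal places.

29.27 min

Maximise g(t)/(T+t): set derivative to zero → g'(t)(T+t) = g(t).
g'(t) = 0.56·268·t^-0.44. Setting 0.56·268·t^-0.44 = 268·t^0.56/(23+t) gives 0.56(23+t) = t, so 0.44·t = 0.56×23.
t* = 0.56×23/0.44 = 29.27 min.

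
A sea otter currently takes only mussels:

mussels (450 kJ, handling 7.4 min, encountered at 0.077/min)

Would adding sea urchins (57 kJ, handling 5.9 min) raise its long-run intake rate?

No

On mussels alone, R = ΣλE/(1+Σλh) = 34.65/1.57 = 22.07 kJ/min.
Profitability of sea urchins: 57/5.9 = 9.661 kJ/min.
9.661 < 22.07, so adding sea urchins would lower the average — exclude it.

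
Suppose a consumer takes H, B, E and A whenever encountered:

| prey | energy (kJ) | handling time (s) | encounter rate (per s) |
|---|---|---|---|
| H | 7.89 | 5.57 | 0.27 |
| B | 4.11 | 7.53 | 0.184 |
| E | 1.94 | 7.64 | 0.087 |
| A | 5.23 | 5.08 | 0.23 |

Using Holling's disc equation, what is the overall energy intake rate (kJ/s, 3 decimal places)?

0.744 kJ/s

Energy encountered per unit search time: 0.27×7.89 + 0.184×4.11 + 0.087×1.94 + 0.23×5.23 = 4.258 kJ/s.
Handling time per unit search time: 0.27×5.57 + 0.184×7.53 + 0.087×7.64 + 0.23×5.08 = 4.723.
Rate = 4.258/(1 + 4.723) = 0.7441 kJ/s.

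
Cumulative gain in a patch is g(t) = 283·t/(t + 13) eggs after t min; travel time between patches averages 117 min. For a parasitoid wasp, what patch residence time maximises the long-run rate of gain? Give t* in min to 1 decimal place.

By the marginal value theorem, leave when the instantaneous gain rate g'(t) equals the habitat-wide average g(t)/(T + t).
g'(t) = 283·13/(t + 13)². Setting 283·13/(t+13)² = 283t/[(t+13)(117+t)] gives 13(117+t) = t(t+13), so t² = 13×117 = 1521.
t* = √1521 = 39 min.

39.0 min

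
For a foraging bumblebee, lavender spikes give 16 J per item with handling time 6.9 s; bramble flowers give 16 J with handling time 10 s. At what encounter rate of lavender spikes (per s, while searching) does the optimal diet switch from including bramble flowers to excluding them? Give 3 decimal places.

0.323 per s

At the threshold, the rate on lavender spikes alone equals the profitability of bramble flowers: λ·16/(1 + λ·6.9) = 16/10 = 1.6.
Rearranging, λ(16 − 1.6×6.9) = 1.6, so λ = 1.6/4.96 = 0.3226 per s.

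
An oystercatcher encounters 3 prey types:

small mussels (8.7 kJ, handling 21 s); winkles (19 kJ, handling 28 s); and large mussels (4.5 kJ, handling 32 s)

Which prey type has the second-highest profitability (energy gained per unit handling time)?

Profitability E/h (kJ/s): small mussels = 8.7/21 = 0.414, winkles = 19/28 = 0.679, large mussels = 4.5/32 = 0.141.
Ranked: winkles > small mussels > large mussels.

small mussels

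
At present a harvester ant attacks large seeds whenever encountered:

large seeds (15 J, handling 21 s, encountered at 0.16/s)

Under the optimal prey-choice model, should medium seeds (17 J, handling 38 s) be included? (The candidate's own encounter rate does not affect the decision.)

No

On large seeds alone, R = ΣλE/(1+Σλh) = 2.4/4.36 = 0.5505 J/s.
Profitability of medium seeds: 17/38 = 0.4474 J/s.
Since 0.4474 < R, time spent handling medium seeds is better spent searching.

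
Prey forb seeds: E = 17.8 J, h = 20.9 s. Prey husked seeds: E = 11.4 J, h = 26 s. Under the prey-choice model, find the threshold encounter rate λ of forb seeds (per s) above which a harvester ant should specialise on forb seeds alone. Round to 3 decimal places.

Drop husked seeds once their profitability E₂/h₂ falls below the rate achievable on forb seeds alone: E₂/h₂ = λE₁/(1 + λh₁).
Solve for λ: λE₁h₂ = E₂(1 + λh₁) → λ(E₁h₂ − E₂h₁) = E₂ → λ = E₂/(E₁h₂ − E₂h₁).
λ = 11.4/(17.8×26 − 11.4×20.9) = 11.4/224.5 = 0.05077 per s.

0.051 per s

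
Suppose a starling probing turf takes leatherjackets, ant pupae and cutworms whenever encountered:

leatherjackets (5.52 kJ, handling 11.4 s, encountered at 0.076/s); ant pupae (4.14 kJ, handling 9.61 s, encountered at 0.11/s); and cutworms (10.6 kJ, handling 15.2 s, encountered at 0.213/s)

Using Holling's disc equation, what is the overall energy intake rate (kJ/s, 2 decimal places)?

Energy encountered per unit search time: 0.076×5.52 + 0.11×4.14 + 0.213×10.6 = 3.133 kJ/s.
Handling time per unit search time: 0.076×11.4 + 0.11×9.61 + 0.213×15.2 = 5.161.
Rate = 3.133/(1 + 5.161) = 0.5085 kJ/s.

0.51 kJ/s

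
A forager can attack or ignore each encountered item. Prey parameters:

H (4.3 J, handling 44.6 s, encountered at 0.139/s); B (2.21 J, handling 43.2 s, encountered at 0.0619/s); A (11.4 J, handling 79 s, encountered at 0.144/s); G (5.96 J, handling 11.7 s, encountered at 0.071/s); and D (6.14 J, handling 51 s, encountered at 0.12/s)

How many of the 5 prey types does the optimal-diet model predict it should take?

1

Profitabilities (E/h, J/s): G 0.509, A 0.144, D 0.12, H 0.0964, B 0.0512. Add prey in this order while the next type's profitability exceeds the intake rate on those already taken.
Rate on top 1: 0.2311. A: 0.144 < 0.2311 → exclude; stop.
Optimal diet: G — 1 of 5 types.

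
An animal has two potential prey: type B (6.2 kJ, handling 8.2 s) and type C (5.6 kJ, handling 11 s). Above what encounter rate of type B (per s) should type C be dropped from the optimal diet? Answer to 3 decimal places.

0.251 per s

At the threshold, the rate on type B alone equals the profitability of type C: λ·6.2/(1 + λ·8.2) = 5.6/11 = 0.5091.
Rearranging, λ(6.2 − 0.5091×8.2) = 0.5091, so λ = 0.5091/2.025 = 0.2513 per s.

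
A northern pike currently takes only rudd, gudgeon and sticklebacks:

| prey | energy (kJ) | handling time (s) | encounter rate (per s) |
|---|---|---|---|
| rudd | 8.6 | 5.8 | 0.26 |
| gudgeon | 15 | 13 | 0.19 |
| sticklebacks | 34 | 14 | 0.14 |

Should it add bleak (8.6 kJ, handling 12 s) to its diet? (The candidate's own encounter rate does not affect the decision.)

Intake rate on the current diet: R = (0.26×8.6 + 0.19×15 + 0.14×34) / (1 + 0.26×5.8 + 0.19×13 + 0.14×14) = 9.846/6.938 = 1.419 kJ/s.
bleak: E/h = 8.6/12 = 0.7167 kJ/s.
Since 0.7167 < R, time spent handling bleak is better spent searching.

No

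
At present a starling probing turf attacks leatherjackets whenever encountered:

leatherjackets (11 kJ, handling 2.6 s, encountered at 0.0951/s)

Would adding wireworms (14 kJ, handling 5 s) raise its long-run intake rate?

Intake rate on the current diet: R = (0.0951×11) / (1 + 0.0951×2.6) = 1.046/1.247 = 0.8387 kJ/s.
wireworms: E/h = 14/5 = 2.8 kJ/s.
2.8 > 0.8387, so adding wireworms raises the average — include it.

Yes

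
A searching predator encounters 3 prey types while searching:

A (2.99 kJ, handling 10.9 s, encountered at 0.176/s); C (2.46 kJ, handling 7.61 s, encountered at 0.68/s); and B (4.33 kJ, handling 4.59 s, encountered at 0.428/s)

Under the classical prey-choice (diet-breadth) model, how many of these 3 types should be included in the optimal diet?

Profitabilities (E/h, kJ/s): B 0.943, C 0.323, A 0.274. Add prey in this order while the next type's profitability exceeds the intake rate on those already taken.
Rate on top 1: 0.6251. C: 0.323 < 0.6251 → exclude; stop.
Optimal diet: B — 1 of 3 types.

1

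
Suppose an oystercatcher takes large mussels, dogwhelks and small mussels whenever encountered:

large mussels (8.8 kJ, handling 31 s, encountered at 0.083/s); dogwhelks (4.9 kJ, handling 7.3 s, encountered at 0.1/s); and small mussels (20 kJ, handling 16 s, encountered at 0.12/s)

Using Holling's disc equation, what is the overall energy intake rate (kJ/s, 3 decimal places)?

0.582 kJ/s

Energy encountered per unit search time: 0.083×8.8 + 0.1×4.9 + 0.12×20 = 3.62 kJ/s.
Handling time per unit search time: 0.083×31 + 0.1×7.3 + 0.12×16 = 5.223.
Rate = 3.62/(1 + 5.223) = 0.5818 kJ/s.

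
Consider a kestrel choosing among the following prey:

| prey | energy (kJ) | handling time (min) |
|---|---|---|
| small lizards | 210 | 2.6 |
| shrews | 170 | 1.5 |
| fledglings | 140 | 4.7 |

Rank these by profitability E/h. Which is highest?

Profitability E/h (kJ/min): small lizards = 210/2.6 = 80.8, shrews = 170/1.5 = 113, fledglings = 140/4.7 = 29.8.
Ranked: shrews > small lizards > fledglings.

shrews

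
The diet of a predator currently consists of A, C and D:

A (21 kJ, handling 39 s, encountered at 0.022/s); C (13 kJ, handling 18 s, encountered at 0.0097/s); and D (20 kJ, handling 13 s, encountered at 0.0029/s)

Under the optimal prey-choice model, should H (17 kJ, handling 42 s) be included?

Yes

Intake rate on the current diet: R = (0.022×21 + 0.0097×13 + 0.0029×20) / (1 + 0.022×39 + 0.0097×18 + 0.0029×13) = 0.6461/2.07 = 0.3121 kJ/s.
H: E/h = 17/42 = 0.4048 kJ/s.
0.4048 > 0.3121, so adding H raises the average — include it.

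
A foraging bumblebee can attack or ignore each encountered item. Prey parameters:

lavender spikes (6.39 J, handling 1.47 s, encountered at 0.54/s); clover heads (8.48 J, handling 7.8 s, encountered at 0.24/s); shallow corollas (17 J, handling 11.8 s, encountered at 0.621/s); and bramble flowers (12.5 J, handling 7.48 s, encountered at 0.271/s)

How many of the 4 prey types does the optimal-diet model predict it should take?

1

Profitabilities (E/h, J/s): lavender spikes 4.35, bramble flowers 1.67, shallow corollas 1.44, clover heads 1.09. Add prey in this order while the next type's profitability exceeds the intake rate on those already taken.
Rate on top 1: 1.924. bramble flowers: 1.67 < 1.924 → exclude; stop.
Optimal diet: lavender spikes — 1 of 4 types.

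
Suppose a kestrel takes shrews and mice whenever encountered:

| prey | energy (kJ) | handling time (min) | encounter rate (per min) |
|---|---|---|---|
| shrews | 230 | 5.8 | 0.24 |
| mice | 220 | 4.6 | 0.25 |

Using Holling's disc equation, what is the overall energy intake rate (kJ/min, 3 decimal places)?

R = Σλ_iE_i / (1 + Σλ_ih_i)
Numerator: 0.24×230 + 0.25×220 = 110.2
Denominator: 1 + 0.24×5.8 + 0.25×4.6 = 3.542
R = 110.2/3.542 = 31.11 kJ/min

31.112 kJ/min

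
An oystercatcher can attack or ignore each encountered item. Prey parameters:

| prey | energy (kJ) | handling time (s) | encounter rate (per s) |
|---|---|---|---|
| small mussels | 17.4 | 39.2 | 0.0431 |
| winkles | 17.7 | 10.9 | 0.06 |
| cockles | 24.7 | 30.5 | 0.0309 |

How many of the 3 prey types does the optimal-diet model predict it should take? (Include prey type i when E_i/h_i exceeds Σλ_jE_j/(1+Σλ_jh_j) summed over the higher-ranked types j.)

E/h in descending order: winkles 1.62, cockles 0.81, small mussels 0.444 kJ/s. The optimal diet is the largest prefix of this list for which every included type satisfies E_i/h_i > R on the types above it.
Rate on top 1: 0.6421. cockles: 0.81 > 0.6421 → include.
Rate on top 2: 0.703. small mussels: 0.444 < 0.703 → exclude; stop.
Optimal diet: winkles, cockles — 2 of 3 types.

2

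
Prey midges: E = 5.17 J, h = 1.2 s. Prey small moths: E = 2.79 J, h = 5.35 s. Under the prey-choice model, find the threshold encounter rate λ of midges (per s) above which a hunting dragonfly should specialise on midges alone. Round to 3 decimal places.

Drop small moths once their profitability E₂/h₂ falls below the rate achievable on midges alone: E₂/h₂ = λE₁/(1 + λh₁).
Solve for λ: λE₁h₂ = E₂(1 + λh₁) → λ(E₁h₂ − E₂h₁) = E₂ → λ = E₂/(E₁h₂ − E₂h₁).
λ = 2.79/(5.17×5.35 − 2.79×1.2) = 2.79/24.31 = 0.1148 per s.

0.115 per s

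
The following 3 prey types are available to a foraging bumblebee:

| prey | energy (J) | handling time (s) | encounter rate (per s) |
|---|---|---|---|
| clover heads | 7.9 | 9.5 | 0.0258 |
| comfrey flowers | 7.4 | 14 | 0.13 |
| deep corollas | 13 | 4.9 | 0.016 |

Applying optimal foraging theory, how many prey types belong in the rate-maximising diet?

3

Rank by E/h (J/s): deep corollas 2.65, clover heads 0.832, comfrey flowers 0.529. Include each in turn until the next type's E/h falls below the running intake rate.
Rate on top 1: 0.1929. clover heads: 0.832 > 0.1929 → include.
Rate on top 2: 0.3112. comfrey flowers: 0.529 > 0.3112 → include.
Optimal diet: deep corollas, clover heads, comfrey flowers — 3 of 3 types.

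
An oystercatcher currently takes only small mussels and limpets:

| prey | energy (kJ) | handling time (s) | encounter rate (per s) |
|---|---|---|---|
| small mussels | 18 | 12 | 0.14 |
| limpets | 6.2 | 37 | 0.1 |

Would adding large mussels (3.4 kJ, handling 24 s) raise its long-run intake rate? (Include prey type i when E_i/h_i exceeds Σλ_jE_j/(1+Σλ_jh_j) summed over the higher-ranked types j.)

Intake rate on the current diet: R = (0.14×18 + 0.1×6.2) / (1 + 0.14×12 + 0.1×37) = 3.14/6.38 = 0.4922 kJ/s.
large mussels: E/h = 3.4/24 = 0.1417 kJ/s.
0.1417 < 0.4922, so adding large mussels would lower the average — exclude it.

No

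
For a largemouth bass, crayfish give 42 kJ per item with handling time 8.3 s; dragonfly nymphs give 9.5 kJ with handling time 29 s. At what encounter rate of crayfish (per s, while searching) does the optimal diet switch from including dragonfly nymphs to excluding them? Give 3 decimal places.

The zero-one rule: include dragonfly nymphs iff E₂/h₂ > λE₁/(1+λh₁). Equality gives the switch point.
λE₁h₂ = E₂ + λE₂h₁ ⇒ λ = E₂/(E₁h₂ − E₂h₁) = 9.5/(1218 − 78.85) = 0.00834 per s.

0.008 per s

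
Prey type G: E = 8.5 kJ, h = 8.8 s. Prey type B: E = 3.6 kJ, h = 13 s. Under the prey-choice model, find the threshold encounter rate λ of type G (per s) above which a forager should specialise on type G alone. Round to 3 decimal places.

Drop type B once their profitability E₂/h₂ falls below the rate achievable on type G alone: E₂/h₂ = λE₁/(1 + λh₁).
Solve for λ: λE₁h₂ = E₂(1 + λh₁) → λ(E₁h₂ − E₂h₁) = E₂ → λ = E₂/(E₁h₂ − E₂h₁).
λ = 3.6/(8.5×13 − 3.6×8.8) = 3.6/78.82 = 0.04567 per s.

0.046 per s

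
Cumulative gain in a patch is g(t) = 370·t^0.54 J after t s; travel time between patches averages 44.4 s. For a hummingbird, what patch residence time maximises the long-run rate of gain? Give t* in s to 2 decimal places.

By the marginal value theorem, leave when the instantaneous gain rate g'(t) equals the habitat-wide average g(t)/(T + t).
g'(t) = 0.54·370·t^-0.46. Setting 0.54·370·t^-0.46 = 370·t^0.54/(44.4+t) gives 0.54(44.4+t) = t, so 0.46·t = 0.54×44.4.
t* = 0.54×44.4/0.46 = 52.12 s.

52.12 s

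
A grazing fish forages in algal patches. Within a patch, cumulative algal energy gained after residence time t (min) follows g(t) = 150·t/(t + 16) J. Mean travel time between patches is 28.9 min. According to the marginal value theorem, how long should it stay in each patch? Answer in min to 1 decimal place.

21.5 min

By the marginal value theorem, leave when the instantaneous gain rate g'(t) equals the habitat-wide average g(t)/(T + t).
g'(t) = 150·16/(t + 16)². Setting 150·16/(t+16)² = 150t/[(t+16)(28.9+t)] gives 16(28.9+t) = t(t+16), so t² = 16×28.9 = 462.4.
t* = √462.4 = 21.5 min.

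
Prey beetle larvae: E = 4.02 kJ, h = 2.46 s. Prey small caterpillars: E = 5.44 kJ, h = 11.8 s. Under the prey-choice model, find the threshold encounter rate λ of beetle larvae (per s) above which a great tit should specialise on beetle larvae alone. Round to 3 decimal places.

0.160 per s

The zero-one rule: include small caterpillars iff E₂/h₂ > λE₁/(1+λh₁). Equality gives the switch point.
λE₁h₂ = E₂ + λE₂h₁ ⇒ λ = E₂/(E₁h₂ − E₂h₁) = 5.44/(47.44 − 13.38) = 0.1597 per s.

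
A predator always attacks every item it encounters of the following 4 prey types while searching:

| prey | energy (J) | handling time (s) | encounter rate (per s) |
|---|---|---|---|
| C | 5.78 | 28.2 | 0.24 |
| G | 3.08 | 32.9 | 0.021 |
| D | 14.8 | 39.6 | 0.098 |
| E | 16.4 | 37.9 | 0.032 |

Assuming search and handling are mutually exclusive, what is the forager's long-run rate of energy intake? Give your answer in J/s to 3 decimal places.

0.253 J/s

R = Σλ_iE_i / (1 + Σλ_ih_i)
Numerator: 0.24×5.78 + 0.021×3.08 + 0.098×14.8 + 0.032×16.4 = 3.427
Denominator: 1 + 0.24×28.2 + 0.021×32.9 + 0.098×39.6 + 0.032×37.9 = 13.55
R = 3.427/13.55 = 0.2529 J/s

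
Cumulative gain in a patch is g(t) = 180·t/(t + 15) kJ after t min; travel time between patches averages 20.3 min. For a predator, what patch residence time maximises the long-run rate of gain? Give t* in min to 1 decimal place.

Maximise g(t)/(T+t): set derivative to zero → g'(t)(T+t) = g(t).
g'(t) = 180·15/(t + 15)². Setting 180·15/(t+15)² = 180t/[(t+15)(20.3+t)] gives 15(20.3+t) = t(t+15), so t² = 15×20.3 = 304.5.
t* = √304.5 = 17.45 min.

17.4 min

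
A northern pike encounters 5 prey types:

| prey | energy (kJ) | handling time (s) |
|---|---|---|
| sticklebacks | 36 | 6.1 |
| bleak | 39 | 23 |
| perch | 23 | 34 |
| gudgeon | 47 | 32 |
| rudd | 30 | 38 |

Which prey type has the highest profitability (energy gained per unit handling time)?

In descending order of E/h:
sticklebacks: 36/6.1 = 5.9 kJ/s
bleak: 39/23 = 1.7 kJ/s
gudgeon: 47/32 = 1.47 kJ/s
rudd: 30/38 = 0.789 kJ/s
perch: 23/34 = 0.676 kJ/s

sticklebacks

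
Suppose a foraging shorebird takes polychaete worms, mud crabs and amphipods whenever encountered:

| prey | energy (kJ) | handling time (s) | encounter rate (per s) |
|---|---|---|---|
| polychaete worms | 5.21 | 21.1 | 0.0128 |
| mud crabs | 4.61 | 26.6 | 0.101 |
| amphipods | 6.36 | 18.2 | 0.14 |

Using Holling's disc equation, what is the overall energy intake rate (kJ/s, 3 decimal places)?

R = (0.0128×5.21 + 0.101×4.61 + 0.14×6.36) / (1 + 0.0128×21.1 + 0.101×26.6 + 0.14×18.2) = 1.423/6.505 = 0.2187 kJ/s.

0.219 kJ/s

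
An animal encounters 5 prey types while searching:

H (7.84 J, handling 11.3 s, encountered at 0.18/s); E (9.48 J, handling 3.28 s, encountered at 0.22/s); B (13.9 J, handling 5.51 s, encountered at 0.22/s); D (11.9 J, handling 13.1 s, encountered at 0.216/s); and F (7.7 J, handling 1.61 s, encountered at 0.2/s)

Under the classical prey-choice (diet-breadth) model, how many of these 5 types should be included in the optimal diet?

3

Rank by E/h (J/s): F 4.78, E 2.89, B 2.52, D 0.908, H 0.694. Include each in turn until the next type's E/h falls below the running intake rate.
Rate on top 1: 1.165. E: 2.89 > 1.165 → include.
Rate on top 2: 1.774. B: 2.52 > 1.774 → include.
Rate on top 3: 2.053. D: 0.908 < 2.053 → exclude; stop.
Optimal diet: F, E, B — 3 of 5 types.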